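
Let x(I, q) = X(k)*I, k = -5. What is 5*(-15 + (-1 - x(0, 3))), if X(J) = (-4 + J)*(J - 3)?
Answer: -80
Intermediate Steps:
X(J) = (-4 + J)*(-3 + J)
x(I, q) = 72*I (x(I, q) = (12 + (-5)**2 - 7*(-5))*I = (12 + 25 + 35)*I = 72*I)
5*(-15 + (-1 - x(0, 3))) = 5*(-15 + (-1 - 72*0)) = 5*(-15 + (-1 - 1*0)) = 5*(-15 + (-1 + 0)) = 5*(-15 - 1) = 5*(-16) = -80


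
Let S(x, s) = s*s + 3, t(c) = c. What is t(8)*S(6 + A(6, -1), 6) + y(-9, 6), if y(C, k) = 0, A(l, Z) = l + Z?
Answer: 312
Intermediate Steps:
A(l, Z) = Z + l
S(x, s) = 3 + s² (S(x, s) = s² + 3 = 3 + s²)
t(8)*S(6 + A(6, -1), 6) + y(-9, 6) = 8*(3 + 6²) + 0 = 8*(3 + 36) + 0 = 8*39 + 0 = 312 + 0 = 312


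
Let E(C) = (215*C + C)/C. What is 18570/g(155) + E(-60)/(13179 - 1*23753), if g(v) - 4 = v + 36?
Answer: 6543902/68731 ≈ 95.210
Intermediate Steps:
g(v) = 40 + v (g(v) = 4 + (v + 36) = 4 + (36 + v) = 40 + v)
E(C) = 216 (E(C) = (216*C)/C = 216)
18570/g(155) + E(-60)/(13179 - 1*23753) = 18570/(40 + 155) + 216/(13179 - 1*23753) = 18570/195 + 216/(13179 - 23753) = 18570*(1/195) + 216/(-10574) = 1238/13 + 216*(-1/10574) = 1238/13 - 108/5287 = 6543902/68731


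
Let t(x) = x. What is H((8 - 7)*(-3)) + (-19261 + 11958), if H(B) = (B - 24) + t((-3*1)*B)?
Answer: -7321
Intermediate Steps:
H(B) = -24 - 2*B (H(B) = (B - 24) + (-3*1)*B = (-24 + B) - 3*B = -24 - 2*B)
H((8 - 7)*(-3)) + (-19261 + 11958) = (-24 - 2*(8 - 7)*(-3)) + (-19261 + 11958) = (-24 - 2*(-3)) - 7303 = (-24 + 6) - 7303 = -18 - 7303 = -7321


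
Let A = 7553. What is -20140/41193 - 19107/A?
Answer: -939192071/311130729 ≈ -3.0186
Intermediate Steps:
-20140/41193 - 19107/A = -20140/41193 - 19107/7553 = -939192071/311130729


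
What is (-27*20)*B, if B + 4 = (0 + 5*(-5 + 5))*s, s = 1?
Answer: 2160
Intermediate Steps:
B = -4 (B = -4 + (0 + 5*(-5 + 5))*1 = -4 + (0 + 5*0)*1 = -4 + (0 + 0)*1 = -4 + 0*1 = -4 + 0 = -4)
(-27*20)*B = -27*20*(-4) = -540*(-4) = 2160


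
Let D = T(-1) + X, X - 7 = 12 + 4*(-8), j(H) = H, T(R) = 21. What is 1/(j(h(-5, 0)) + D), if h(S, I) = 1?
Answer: 1/9 ≈ 0.11111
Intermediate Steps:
X = -13 (X = 7 + (12 + 4*(-8)) = 7 + (12 - 32) = 7 - 20 = -13)
D = 8 (D = 21 - 13 = 8)
1/(j(h(-5, 0)) + D) = 1/(1 + 8) = 1/9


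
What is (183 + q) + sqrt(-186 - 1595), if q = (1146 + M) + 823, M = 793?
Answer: 2945 + I*sqrt(1781) ≈ 2945.0 + 42.202*I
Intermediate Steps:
q = 2762 (q = (1146 + 793) + 823 = 1939 + 823 = 2762)
(183 + q) + sqrt(-186 - 1595) = (183 + 2762) + sqrt(-186 - 1595) = 2945 + sqrt(-1781) = 2945 + I*sqrt(1781)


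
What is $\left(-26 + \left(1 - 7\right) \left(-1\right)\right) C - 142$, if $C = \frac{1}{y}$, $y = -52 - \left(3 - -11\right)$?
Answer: $- \frac{4676}{33} \approx -141.7$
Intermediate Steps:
$y = -66$ ($y = -52 - \left(3 + 11\right) = -52 - 14 = -66$)
$C = - \frac{1}{66}$ ($C = \frac{1}{-66} = - \frac{1}{66} \approx -0.015152$)
$\left(-26 + \left(1 - 7\right) \left(-1\right)\right) C - 142 = \left(-26 + \left(1 - 7\right) \left(-1\right)\right) \left(- \frac{1}{66}\right) - 142 = \left(-26 - -6\right) \left(- \frac{1}{66}\right) - 142 = \left(-26 + 6\right) \left(- \frac{1}{66}\right) - 142 = \left(-20\right) \left(- \frac{1}{66}\right) - 142 = \frac{10}{33} - 142 = - \frac{4676}{33}$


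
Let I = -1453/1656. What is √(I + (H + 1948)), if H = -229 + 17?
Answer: √132174698/276 ≈ 41.655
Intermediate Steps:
I = -1453/1656 (I = -1453*1/1656 = -1453/1656 ≈ -0.87742)
H = -212
√(I + (H + 1948)) = √(-1453/1656 + (-212 + 1948)) = √(-1453/1656 + 1736) = √(2873363/1656) = √132174698/276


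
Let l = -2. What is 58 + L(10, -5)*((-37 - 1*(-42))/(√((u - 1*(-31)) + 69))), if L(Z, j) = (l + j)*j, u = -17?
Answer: 58 + 175*√83/83 ≈ 77.209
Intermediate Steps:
L(Z, j) = j*(-2 + j) (L(Z, j) = (-2 + j)*j = j*(-2 + j))
58 + L(10, -5)*((-37 - 1*(-42))/(√((u - 1*(-31)) + 69))) = 58 + (-5*(-2 - 5))*((-37 - 1*(-42))/(√((-17 - 1*(-31)) + 69))) = 58 + (-5*(-7))*((-37 + 42)/(√((-17 + 31) + 69))) = 58 + 35*(5/(√(14 + 69))) = 58 + 35*(5/(√83)) = 58 + 35*(5*(√83/83)) = 58 + 35*(5*√83/83) = 58 + 175*√83/83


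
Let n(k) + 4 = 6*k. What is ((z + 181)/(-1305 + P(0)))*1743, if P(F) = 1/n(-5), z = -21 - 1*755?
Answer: 35260890/44371 ≈ 794.68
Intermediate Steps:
z = -776 (z = -21 - 755 = -776)
n(k) = -4 + 6*k
P(F) = -1/34 (P(F) = 1/(-4 + 6*(-5)) = 1/(-4 - 30) = 1/(-34) = -1/34)
((z + 181)/(-1305 + P(0)))*1743 = ((-776 + 181)/(-1305 - 1/34))*1743 = -595/(-44371/34)*1743 = -595*(-34/44371)*1743 = (20230/44371)*1743 = 35260890/44371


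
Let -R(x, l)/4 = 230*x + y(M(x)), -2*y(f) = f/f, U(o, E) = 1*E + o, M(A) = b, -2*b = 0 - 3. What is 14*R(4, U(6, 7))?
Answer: -51492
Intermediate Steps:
b = 3/2 (b = -(0 - 3)/2 = -½*(-3) = 3/2 ≈ 1.5000)
M(A) = 3/2
U(o, E) = E + o
y(f) = -½ (y(f) = -f/(2*f) = -½*1 = -½)
R(x, l) = 2 - 920*x (R(x, l) = -4*(230*x - ½) = -4*(-½ + 230*x) = 2 - 920*x)
14*R(4, U(6, 7)) = 14*(2 - 920*4) = 14*(2 - 3680) = 14*(-3678) = -51492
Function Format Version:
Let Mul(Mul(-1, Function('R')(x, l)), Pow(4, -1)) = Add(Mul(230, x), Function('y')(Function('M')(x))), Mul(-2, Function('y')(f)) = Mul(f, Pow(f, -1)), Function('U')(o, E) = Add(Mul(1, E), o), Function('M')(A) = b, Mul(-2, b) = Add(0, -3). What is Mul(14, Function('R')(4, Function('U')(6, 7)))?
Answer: -51492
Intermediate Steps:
b = Rational(3, 2) (b = Mul(Rational(-1, 2), Add(0, -3)) = Mul(Rational(-1, 2), -3) = Rational(3, 2) ≈ 1.5000)
Function('M')(A) = Rational(3, 2)
Function('U')(o, E) = Add(E, o)
Function('y')(f) = Rational(-1, 2) (Function('y')(f) = Mul(Rational(-1, 2), Mul(f, Pow(f, -1))) = Mul(Rational(-1, 2), 1) = Rational(-1, 2))
Function('R')(x, l) = Add(2, Mul(-920, x)) (Function('R')(x, l) = Mul(-4, Add(Mul(230, x), Rational(-1, 2))) = Mul(-4, Add(Rational(-1, 2), Mul(230, x))) = Add(2, Mul(-920, x)))
Mul(14, Function('R')(4, Function('U')(6, 7))) = Mul(14, Add(2, Mul(-920, 4))) = Mul(14, Add(2, -3680)) = Mul(14, -3678) = -51492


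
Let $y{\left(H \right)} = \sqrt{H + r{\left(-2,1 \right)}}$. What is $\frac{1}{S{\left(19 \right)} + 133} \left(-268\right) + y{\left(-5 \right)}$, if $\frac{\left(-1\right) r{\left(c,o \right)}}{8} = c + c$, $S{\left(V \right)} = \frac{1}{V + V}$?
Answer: $- \frac{10184}{5055} + 3 \sqrt{3} \approx 3.1815$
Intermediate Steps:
$S{\left(V \right)} = \frac{1}{2 V}$
$r{\left(c,o \right)} = - 16 c$ ($r{\left(c,o \right)} = - 8 \left(c + c\right) = - 8 \cdot 2 c = - 16 c$)
$y{\left(H \right)} = \sqrt{32 + H}$ ($y{\left(H \right)} = \sqrt{H - -32} = \sqrt{H + 32} = \sqrt{32 + H}$)
$\frac{1}{S{\left(19 \right)} + 133} \left(-268\right) + y{\left(-5 \right)} = \frac{1}{\frac{1}{2 \cdot 19} + 133} \left(-268\right) + \sqrt{32 - 5} = \frac{1}{\frac{1}{2} \cdot \frac{1}{19} + 133} \left(-268\right) + \sqrt{27} = \frac{1}{\frac{1}{38} + 133} \left(-268\right) + 3 \sqrt{3} = \frac{1}{\frac{5055}{38}} \left(-268\right) + 3 \sqrt{3} = \frac{38}{5055} \left(-268\right) + 3 \sqrt{3} = - \frac{10184}{5055} + 3 \sqrt{3}$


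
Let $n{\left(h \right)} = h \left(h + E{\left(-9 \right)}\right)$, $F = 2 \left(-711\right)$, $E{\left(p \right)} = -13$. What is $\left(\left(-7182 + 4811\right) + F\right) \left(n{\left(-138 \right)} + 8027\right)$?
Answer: $-109484945$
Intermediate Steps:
$F = -1422$
$n{\left(h \right)} = h \left(-13 + h\right)$ ($n{\left(h \right)} = h \left(h - 13\right) = h \left(-13 + h\right)$)
$\left(\left(-7182 + 4811\right) + F\right) \left(n{\left(-138 \right)} + 8027\right) = \left(\left(-7182 + 4811\right) - 1422\right) \left(- 138 \left(-13 - 138\right) + 8027\right) = \left(-2371 - 1422\right) \left(\left(-138\right) \left(-151\right) + 8027\right) = - 3793 \left(20838 + 8027\right) = \left(-3793\right) 28865 = -109484945$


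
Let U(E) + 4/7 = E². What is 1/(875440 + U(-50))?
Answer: 7/6145576 ≈ 1.1390e-6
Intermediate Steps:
U(E) = -4/7 + E²
1/(875440 + U(-50)) = 1/(875440 + (-4/7 + (-50)²)) = 1/(875440 + (-4/7 + 2500)) = 1/(875440 + 17496/7) = 1/(6145576/7) = 7/6145576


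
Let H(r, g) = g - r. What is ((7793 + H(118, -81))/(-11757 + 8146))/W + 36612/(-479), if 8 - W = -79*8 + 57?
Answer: -77079695882/1008397027 ≈ -76.438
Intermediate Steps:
W = 583 (W = 8 - (-79*8 + 57) = 8 - (-632 + 57) = 8 - 1*(-575) = 8 + 575 = 583)
((7793 + H(118, -81))/(-11757 + 8146))/W + 36612/(-479) = ((7793 + (-81 - 1*118))/(-11757 + 8146))/583 + 36612/(-479) = ((7793 + (-81 - 118))/(-3611))*(1/583) + 36612*(-1/479) = ((7793 - 199)*(-1/3611))*(1/583) - 36612/479 = (7594*(-1/3611))*(1/583) - 36612/479 = -7594/3611*1/583 - 36612/479 = -7594/2105213 - 36612/479 = -77079695882/1008397027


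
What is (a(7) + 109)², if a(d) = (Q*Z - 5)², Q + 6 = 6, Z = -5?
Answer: 17956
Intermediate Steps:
Q = 0 (Q = -6 + 6 = 0)
a(d) = 25 (a(d) = (0*(-5) - 5)² = (0 - 5)² = (-5)² = 25)
(a(7) + 109)² = (25 + 109)² = 134² = 17956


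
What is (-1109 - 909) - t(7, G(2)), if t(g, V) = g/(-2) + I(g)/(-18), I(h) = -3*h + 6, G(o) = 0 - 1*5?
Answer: -6046/3 ≈ -2015.3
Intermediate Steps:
G(o) = -5 (G(o) = 0 - 5 = -5)
I(h) = 6 - 3*h
t(g, V) = -1/3 - g/3 (t(g, V) = g/(-2) + (6 - 3*g)/(-18) = g*(-1/2) + (6 - 3*g)*(-1/18) = -g/2 + (-1/3 + g/6) = -1/3 - g/3)
(-1109 - 909) - t(7, G(2)) = (-1109 - 909) - (-1/3 - 1/3*7) = -2018 - (-1/3 - 7/3) = -2018 - 1*(-8/3) = -2018 + 8/3 = -6046/3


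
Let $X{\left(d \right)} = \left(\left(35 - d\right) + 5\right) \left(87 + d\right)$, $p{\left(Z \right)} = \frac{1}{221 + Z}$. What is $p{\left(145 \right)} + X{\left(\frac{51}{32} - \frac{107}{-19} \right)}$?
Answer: $\frac{208912601081}{67648512} \approx 3088.2$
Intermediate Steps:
$X{\left(d \right)} = \left(40 - d\right) \left(87 + d\right)$
$p{\left(145 \right)} + X{\left(\frac{51}{32} - \frac{107}{-19} \right)} = \frac{1}{221 + 145} - \left(-3480 + \left(\frac{51}{32} - \frac{107}{-19}\right)^{2} + 47 \left(\frac{51}{32} - \frac{107}{-19}\right)\right) = \frac{1}{366} - \left(-3480 + \left(51 \cdot \frac{1}{32} - - \frac{107}{19}\right)^{2} + 47 \left(51 \cdot \frac{1}{32} - - \frac{107}{19}\right)\right) = \frac{1}{366} - \left(-3480 + \left(\frac{51}{32} + \frac{107}{19}\right)^{2} + 47 \left(\frac{51}{32} + \frac{107}{19}\right)\right) = \frac{1}{366} - - \frac{1141597903}{369664} = \frac{1}{366} + \frac{1141597903}{369664} = \frac{208912601081}{67648512}$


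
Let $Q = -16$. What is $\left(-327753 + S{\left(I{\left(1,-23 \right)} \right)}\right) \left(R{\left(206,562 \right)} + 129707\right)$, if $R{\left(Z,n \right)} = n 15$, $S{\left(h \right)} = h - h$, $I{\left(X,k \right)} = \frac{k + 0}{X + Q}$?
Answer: $-45274816161$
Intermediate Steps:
$I{\left(X,k \right)} = \frac{k}{-16 + X}$ ($I{\left(X,k \right)} = \frac{k + 0}{X - 16} = \frac{k}{-16 + X}$)
$S{\left(h \right)} = 0$
$R{\left(Z,n \right)} = 15 n$
$\left(-327753 + S{\left(I{\left(1,-23 \right)} \right)}\right) \left(R{\left(206,562 \right)} + 129707\right) = \left(-327753 + 0\right) \left(15 \cdot 562 + 129707\right) = - 327753 \left(8430 + 129707\right) = \left(-327753\right) 138137 = -45274816161$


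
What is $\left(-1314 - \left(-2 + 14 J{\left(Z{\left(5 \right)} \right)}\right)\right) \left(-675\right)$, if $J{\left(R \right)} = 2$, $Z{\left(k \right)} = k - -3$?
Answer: $904500$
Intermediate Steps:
$Z{\left(k \right)} = 3 + k$ ($Z{\left(k \right)} = k + 3 = 3 + k$)
$\left(-1314 - \left(-2 + 14 J{\left(Z{\left(5 \right)} \right)}\right)\right) \left(-675\right) = \left(-1314 + \left(2 - 28\right)\right) \left(-675\right) = \left(-1314 - 26\right) \left(-675\right) = \left(-1340\right) \left(-675\right) = 904500$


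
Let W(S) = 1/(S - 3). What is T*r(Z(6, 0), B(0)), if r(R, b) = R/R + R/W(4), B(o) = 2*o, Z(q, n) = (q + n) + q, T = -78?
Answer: -1014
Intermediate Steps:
W(S) = 1/(-3 + S)
Z(q, n) = n + 2*q (Z(q, n) = (n + q) + q = n + 2*q)
r(R, b) = 1 + R (r(R, b) = R/R + R/(1/(-3 + 4)) = 1 + R/(1/1) = 1 + R/1 = 1 + R*1 = 1 + R)
T*r(Z(6, 0), B(0)) = -78*(1 + (0 + 2*6)) = -78*(1 + (0 + 12)) = -78*(1 + 12) = -78*13 = -1014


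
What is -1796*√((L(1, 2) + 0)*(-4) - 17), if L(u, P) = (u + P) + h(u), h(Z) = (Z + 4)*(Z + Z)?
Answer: -1796*I*√69 ≈ -14919.0*I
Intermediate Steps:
h(Z) = 2*Z*(4 + Z) (h(Z) = (4 + Z)*(2*Z) = 2*Z*(4 + Z))
L(u, P) = P + u + 2*u*(4 + u) (L(u, P) = (u + P) + 2*u*(4 + u) = (P + u) + 2*u*(4 + u) = P + u + 2*u*(4 + u))
-1796*√((L(1, 2) + 0)*(-4) - 17) = -1796*√(((2 + 1 + 2*1*(4 + 1)) + 0)*(-4) - 17) = -1796*√(((2 + 1 + 2*1*5) + 0)*(-4) - 17) = -1796*√(((2 + 1 + 10) + 0)*(-4) - 17) = -1796*√((13 + 0)*(-4) - 17) = -1796*√(13*(-4) - 17) = -1796*√(-52 - 17) = -1796*I*√69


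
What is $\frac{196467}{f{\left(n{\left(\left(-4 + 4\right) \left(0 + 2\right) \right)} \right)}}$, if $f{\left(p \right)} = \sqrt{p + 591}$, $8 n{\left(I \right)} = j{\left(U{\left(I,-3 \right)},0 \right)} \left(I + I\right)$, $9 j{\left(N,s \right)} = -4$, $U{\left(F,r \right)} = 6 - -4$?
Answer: $\frac{65489 \sqrt{591}}{197} \approx 8081.6$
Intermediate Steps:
$U{\left(F,r \right)} = 10$ ($U{\left(F,r \right)} = 6 + 4 = 10$)
$j{\left(N,s \right)} = - \frac{4}{9}$ ($j{\left(N,s \right)} = \frac{1}{9} \left(-4\right) = - \frac{4}{9}$)
$n{\left(I \right)} = - \frac{I}{9}$ ($n{\left(I \right)} = \frac{\left(- \frac{4}{9}\right) \left(I + I\right)}{8} = \frac{\left(- \frac{4}{9}\right) 2 I}{8} = \frac{\left(- \frac{8}{9}\right) I}{8} = - \frac{I}{9}$)
$f{\left(p \right)} = \sqrt{591 + p}$
$\frac{196467}{f{\left(n{\left(\left(-4 + 4\right) \left(0 + 2\right) \right)} \right)}} = \frac{196467}{\sqrt{591 - \frac{\left(-4 + 4\right) \left(0 + 2\right)}{9}}} = \frac{196467}{\sqrt{591 - \frac{0 \cdot 2}{9}}} = \frac{196467}{\sqrt{591 - 0}} = \frac{196467}{\sqrt{591 + 0}} = \frac{196467}{\sqrt{591}} = 196467 \frac{\sqrt{591}}{591} = \frac{65489 \sqrt{591}}{197}$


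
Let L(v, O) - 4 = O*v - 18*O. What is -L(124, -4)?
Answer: 420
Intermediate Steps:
L(v, O) = 4 - 18*O + O*v (L(v, O) = 4 + (O*v - 18*O) = 4 + (-18*O + O*v) = 4 - 18*O + O*v)
-L(124, -4) = -(4 - 18*(-4) - 4*124) = -(4 + 72 - 496) = -1*(-420) = 420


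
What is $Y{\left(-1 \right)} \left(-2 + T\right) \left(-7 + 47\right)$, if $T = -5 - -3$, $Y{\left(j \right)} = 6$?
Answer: $-960$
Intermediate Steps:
$T = -2$ ($T = -5 + 3 = -2$)
$Y{\left(-1 \right)} \left(-2 + T\right) \left(-7 + 47\right) = 6 \left(-2 - 2\right) \left(-7 + 47\right) = 6 \left(-4\right) 40 = \left(-24\right) 40 = -960$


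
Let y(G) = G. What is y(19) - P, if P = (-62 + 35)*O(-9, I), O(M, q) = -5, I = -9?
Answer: -116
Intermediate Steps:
P = 135 (P = (-62 + 35)*(-5) = -27*(-5) = 135)
y(19) - P = 19 - 1*135 = 19 - 135 = -116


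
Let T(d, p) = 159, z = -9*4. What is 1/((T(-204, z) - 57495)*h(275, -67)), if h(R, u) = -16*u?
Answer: -1/61464192 ≈ -1.6270e-8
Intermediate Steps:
z = -36
1/((T(-204, z) - 57495)*h(275, -67)) = 1/((159 - 57495)*((-16*(-67)))) = 1/(-57336*1072) = -1/57336*1/1072 = -1/61464192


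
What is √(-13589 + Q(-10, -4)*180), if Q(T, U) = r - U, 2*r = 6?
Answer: I*√12329 ≈ 111.04*I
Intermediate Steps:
r = 3 (r = (½)*6 = 3)
Q(T, U) = 3 - U
√(-13589 + Q(-10, -4)*180) = √(-13589 + (3 - 1*(-4))*180) = √(-13589 + (3 + 4)*180) = √(-13589 + 7*180) = √(-13589 + 1260) = √(-12329) = I*√12329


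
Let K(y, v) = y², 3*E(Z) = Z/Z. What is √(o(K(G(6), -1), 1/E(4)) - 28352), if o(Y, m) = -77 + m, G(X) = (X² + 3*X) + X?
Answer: I*√28426 ≈ 168.6*I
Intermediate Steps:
E(Z) = ⅓ (E(Z) = (Z/Z)/3 = (⅓)*1 = ⅓)
G(X) = X² + 4*X
√(o(K(G(6), -1), 1/E(4)) - 28352) = √((-77 + 1/(⅓)) - 28352) = √((-77 + 3) - 28352) = √(-74 - 28352) = √(-28426) = I*√28426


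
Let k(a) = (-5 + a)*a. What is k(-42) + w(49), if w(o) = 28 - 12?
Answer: 1990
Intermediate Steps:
w(o) = 16
k(a) = a*(-5 + a)
k(-42) + w(49) = -42*(-5 - 42) + 16 = -42*(-47) + 16 = 1974 + 16 = 1990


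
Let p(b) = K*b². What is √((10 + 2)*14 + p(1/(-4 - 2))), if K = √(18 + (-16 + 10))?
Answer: √(6048 + 2*√3)/6 ≈ 12.965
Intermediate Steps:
K = 2*√3 (K = √(18 - 6) = √12 = 2*√3 ≈ 3.4641)
p(b) = 2*√3*b² (p(b) = (2*√3)*b² = 2*√3*b²)
√((10 + 2)*14 + p(1/(-4 - 2))) = √((10 + 2)*14 + 2*√3*(1/(-4 - 2))²) = √(12*14 + 2*√3*(1/(-6))²) = √(168 + 2*√3*(-⅙)²) = √(168 + 2*√3*(1/36)) = √(168 + √3/18)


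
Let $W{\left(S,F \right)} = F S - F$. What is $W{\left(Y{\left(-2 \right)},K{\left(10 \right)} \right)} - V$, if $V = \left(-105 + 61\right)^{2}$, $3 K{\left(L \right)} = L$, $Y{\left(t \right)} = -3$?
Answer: $- \frac{5848}{3} \approx -1949.3$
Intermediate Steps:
$K{\left(L \right)} = \frac{L}{3}$
$W{\left(S,F \right)} = - F + F S$
$V = 1936$ ($V = \left(-44\right)^{2} = 1936$)
$W{\left(Y{\left(-2 \right)},K{\left(10 \right)} \right)} - V = \frac{1}{3} \cdot 10 \left(-1 - 3\right) - 1936 = \frac{10}{3} \left(-4\right) - 1936 = - \frac{40}{3} - 1936 = - \frac{5848}{3}$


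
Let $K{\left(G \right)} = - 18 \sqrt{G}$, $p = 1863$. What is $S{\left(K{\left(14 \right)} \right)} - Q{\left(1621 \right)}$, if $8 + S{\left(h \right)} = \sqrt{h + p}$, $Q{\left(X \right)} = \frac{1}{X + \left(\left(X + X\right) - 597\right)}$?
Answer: $- \frac{34129}{4266} + 3 \sqrt{207 - 2 \sqrt{14}} \approx 34.375$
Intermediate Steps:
$Q{\left(X \right)} = \frac{1}{-597 + 3 X}$ ($Q{\left(X \right)} = \frac{1}{X + \left(2 X - 597\right)} = \frac{1}{X + \left(-597 + 2 X\right)} = \frac{1}{-597 + 3 X}$)
$S{\left(h \right)} = -8 + \sqrt{1863 + h}$ ($S{\left(h \right)} = -8 + \sqrt{h + 1863} = -8 + \sqrt{1863 + h}$)
$S{\left(K{\left(14 \right)} \right)} - Q{\left(1621 \right)} = \left(-8 + \sqrt{1863 - 18 \sqrt{14}}\right) - \frac{1}{3 \left(-199 + 1621\right)} = \left(-8 + \sqrt{1863 - 18 \sqrt{14}}\right) - \frac{1}{3 \cdot 1422} = \left(-8 + \sqrt{1863 - 18 \sqrt{14}}\right) - \frac{1}{3} \cdot \frac{1}{1422} = \left(-8 + \sqrt{1863 - 18 \sqrt{14}}\right) - \frac{1}{4266} = - \frac{34129}{4266} + \sqrt{1863 - 18 \sqrt{14}}$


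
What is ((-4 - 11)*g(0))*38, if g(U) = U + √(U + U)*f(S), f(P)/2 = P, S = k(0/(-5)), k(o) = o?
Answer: 0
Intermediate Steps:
S = 0 (S = 0/(-5) = 0*(-⅕) = 0)
f(P) = 2*P
g(U) = U (g(U) = U + √(U + U)*(2*0) = U + √(2*U)*0 = U + (√2*√U)*0 = U + 0 = U)
((-4 - 11)*g(0))*38 = ((-4 - 11)*0)*38 = -15*0*38 = 0*38 = 0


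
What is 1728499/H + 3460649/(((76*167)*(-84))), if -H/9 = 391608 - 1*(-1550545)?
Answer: -20777596572515/6211751080752 ≈ -3.3449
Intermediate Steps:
H = -17479377 (H = -9*(391608 - 1*(-1550545)) = -9*(391608 + 1550545) = -9*1942153 = -17479377)
1728499/H + 3460649/(((76*167)*(-84))) = 1728499/(-17479377) + 3460649/(((76*167)*(-84))) = 1728499*(-1/17479377) + 3460649/((12692*(-84))) = -1728499/17479377 + 3460649/(-1066128) = -1728499/17479377 + 3460649*(-1/1066128) = -1728499/17479377 - 3460649/1066128 = -20777596572515/6211751080752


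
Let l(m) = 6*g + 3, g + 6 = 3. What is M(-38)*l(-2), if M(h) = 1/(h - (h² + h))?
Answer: 15/1444 ≈ 0.010388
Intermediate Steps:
g = -3 (g = -6 + 3 = -3)
M(h) = -1/h² (M(h) = 1/(h - (h + h²)) = 1/(h + (-h - h²)) = 1/(-h²) = -1/h²)
l(m) = -15 (l(m) = 6*(-3) + 3 = -18 + 3 = -15)
M(-38)*l(-2) = -1/(-38)²*(-15) = -1*1/1444*(-15) = -1/1444*(-15) = 15/1444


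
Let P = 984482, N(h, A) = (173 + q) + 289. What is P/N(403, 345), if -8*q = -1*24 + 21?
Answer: 57488/27 ≈ 2129.2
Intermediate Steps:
q = 3/8 (q = -(-1*24 + 21)/8 = -(-24 + 21)/8 = -⅛*(-3) = 3/8 ≈ 0.37500)
N(h, A) = 3699/8 (N(h, A) = (173 + 3/8) + 289 = 1387/8 + 289 = 3699/8)
P/N(403, 345) = 984482/(3699/8) = 984482*(8/3699) = 57488/27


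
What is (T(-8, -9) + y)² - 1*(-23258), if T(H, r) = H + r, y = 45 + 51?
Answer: 29499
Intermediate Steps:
y = 96
(T(-8, -9) + y)² - 1*(-23258) = ((-8 - 9) + 96)² - 1*(-23258) = (-17 + 96)² + 23258 = 79² + 23258 = 6241 + 23258 = 29499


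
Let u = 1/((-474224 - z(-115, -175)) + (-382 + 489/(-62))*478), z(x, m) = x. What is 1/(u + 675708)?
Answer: 20474726/13834936155977 ≈ 1.4799e-6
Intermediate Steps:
u = -31/20474726 (u = 1/((-474224 - 1*(-115)) + (-382 + 489/(-62))*478) = 1/((-474224 + 115) + (-382 + 489*(-1/62))*478) = 1/(-474109 + (-382 - 489/62)*478) = 1/(-474109 - 24173/62*478) = 1/(-474109 - 5777347/31) = 1/(-20474726/31) = -31/20474726 ≈ -1.5141e-6)
1/(u + 675708) = 1/(-31/20474726 + 675708) = 1/(13834936155977/20474726) = 20474726/13834936155977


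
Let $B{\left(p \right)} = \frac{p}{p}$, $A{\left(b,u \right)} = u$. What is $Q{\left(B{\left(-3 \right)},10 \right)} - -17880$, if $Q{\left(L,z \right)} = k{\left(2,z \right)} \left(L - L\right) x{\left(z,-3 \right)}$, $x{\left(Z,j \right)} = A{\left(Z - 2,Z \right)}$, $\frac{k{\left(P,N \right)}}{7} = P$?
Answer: $17880$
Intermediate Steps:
$B{\left(p \right)} = 1$
$k{\left(P,N \right)} = 7 P$
$x{\left(Z,j \right)} = Z$
$Q{\left(L,z \right)} = 0$ ($Q{\left(L,z \right)} = 7 \cdot 2 \left(L - L\right) z = 14 \cdot 0 z = 0 z = 0$)
$Q{\left(B{\left(-3 \right)},10 \right)} - -17880 = 0 - -17880 = 0 + 17880 = 17880$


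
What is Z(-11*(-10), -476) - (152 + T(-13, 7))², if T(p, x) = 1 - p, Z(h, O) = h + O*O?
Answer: 199130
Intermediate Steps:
Z(h, O) = h + O²
Z(-11*(-10), -476) - (152 + T(-13, 7))² = (-11*(-10) + (-476)²) - (152 + (1 - 1*(-13)))² = (110 + 226576) - (152 + (1 + 13))² = 226686 - (152 + 14)² = 226686 - 1*166² = 226686 - 1*27556 = 226686 - 27556 = 199130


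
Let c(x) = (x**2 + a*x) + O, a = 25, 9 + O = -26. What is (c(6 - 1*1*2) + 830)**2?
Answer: 829921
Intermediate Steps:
O = -35 (O = -9 - 26 = -35)
c(x) = -35 + x**2 + 25*x (c(x) = (x**2 + 25*x) - 35 = -35 + x**2 + 25*x)
(c(6 - 1*1*2) + 830)**2 = ((-35 + (6 - 1*1*2)**2 + 25*(6 - 1*1*2)) + 830)**2 = ((-35 + (6 - 1*2)**2 + 25*(6 - 1*2)) + 830)**2 = ((-35 + (6 - 2)**2 + 25*(6 - 2)) + 830)**2 = ((-35 + 4**2 + 25*4) + 830)**2 = ((-35 + 16 + 100) + 830)**2 = (81 + 830)**2 = 911**2 = 829921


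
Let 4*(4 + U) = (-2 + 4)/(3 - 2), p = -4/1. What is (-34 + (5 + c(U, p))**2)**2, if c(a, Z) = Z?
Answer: 1089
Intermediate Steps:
p = -4 (p = -4*1 = -4)
U = -7/2 (U = -4 + ((-2 + 4)/(3 - 2))/4 = -4 + (2/1)/4 = -4 + (2*1)/4 = -4 + (1/4)*2 = -4 + 1/2 = -7/2 ≈ -3.5000)
(-34 + (5 + c(U, p))**2)**2 = (-34 + (5 - 4)**2)**2 = (-34 + 1**2)**2 = (-34 + 1)**2 = (-33)**2 = 1089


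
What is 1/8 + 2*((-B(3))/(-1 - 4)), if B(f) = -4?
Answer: -59/40 ≈ -1.4750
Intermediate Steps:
1/8 + 2*((-B(3))/(-1 - 4)) = 1/8 + 2*((-1*(-4))/(-1 - 4)) = 1/8 + 2*(4/(-5)) = 1/8 + 2*(4*(-1/5)) = 1/8 + 2*(-4/5) = 1/8 - 8/5 = -59/40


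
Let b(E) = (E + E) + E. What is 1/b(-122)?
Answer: -1/366 ≈ -0.0027322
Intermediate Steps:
b(E) = 3*E (b(E) = 2*E + E = 3*E)
1/b(-122) = 1/(3*(-122)) = 1/(-366) = -1/366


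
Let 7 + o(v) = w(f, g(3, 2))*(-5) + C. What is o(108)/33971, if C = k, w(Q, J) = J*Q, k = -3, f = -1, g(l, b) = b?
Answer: 0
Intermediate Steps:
C = -3
o(v) = 0 (o(v) = -7 + ((2*(-1))*(-5) - 3) = -7 + (-2*(-5) - 3) = -7 + (10 - 3) = -7 + 7 = 0)
o(108)/33971 = 0/33971 = 0*(1/33971) = 0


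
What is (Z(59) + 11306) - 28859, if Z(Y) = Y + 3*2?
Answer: -17488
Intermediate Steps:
Z(Y) = 6 + Y (Z(Y) = Y + 6 = 6 + Y)
(Z(59) + 11306) - 28859 = ((6 + 59) + 11306) - 28859 = (65 + 11306) - 28859 = 11371 - 28859 = -17488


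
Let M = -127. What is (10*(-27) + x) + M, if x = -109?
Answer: -506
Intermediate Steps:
(10*(-27) + x) + M = (10*(-27) - 109) - 127 = (-270 - 109) - 127 = -379 - 127 = -506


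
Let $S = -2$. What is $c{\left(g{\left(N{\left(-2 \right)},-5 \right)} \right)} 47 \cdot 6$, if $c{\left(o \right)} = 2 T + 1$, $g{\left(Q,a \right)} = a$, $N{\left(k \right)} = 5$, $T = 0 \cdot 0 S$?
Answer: $282$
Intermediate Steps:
$T = 0$ ($T = 0 \cdot 0 \left(-2\right) = 0 \left(-2\right) = 0$)
$c{\left(o \right)} = 1$ ($c{\left(o \right)} = 2 \cdot 0 + 1 = 0 + 1 = 1$)
$c{\left(g{\left(N{\left(-2 \right)},-5 \right)} \right)} 47 \cdot 6 = 1 \cdot 47 \cdot 6 = 47 \cdot 6 = 282$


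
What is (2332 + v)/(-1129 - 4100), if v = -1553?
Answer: -779/5229 ≈ -0.14898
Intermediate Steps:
(2332 + v)/(-1129 - 4100) = (2332 - 1553)/(-1129 - 4100) = 779/(-5229) = 779*(-1/5229) = -779/5229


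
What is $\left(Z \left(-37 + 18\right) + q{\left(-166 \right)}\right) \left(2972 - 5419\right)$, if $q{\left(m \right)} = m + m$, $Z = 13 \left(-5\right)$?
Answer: $-2209641$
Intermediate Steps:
$Z = -65$
$q{\left(m \right)} = 2 m$
$\left(Z \left(-37 + 18\right) + q{\left(-166 \right)}\right) \left(2972 - 5419\right) = \left(- 65 \left(-37 + 18\right) + 2 \left(-166\right)\right) \left(2972 - 5419\right) = \left(\left(-65\right) \left(-19\right) - 332\right) \left(-2447\right) = \left(1235 - 332\right) \left(-2447\right) = 903 \left(-2447\right) = -2209641$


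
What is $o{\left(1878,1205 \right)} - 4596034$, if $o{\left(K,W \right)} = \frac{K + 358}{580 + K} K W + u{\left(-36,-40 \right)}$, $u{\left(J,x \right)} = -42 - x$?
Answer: $- \frac{3118505424}{1229} \approx -2.5374 \cdot 10^{6}$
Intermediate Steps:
$o{\left(K,W \right)} = -2 + \frac{K W \left(358 + K\right)}{580 + K}$ ($o{\left(K,W \right)} = \frac{K + 358}{580 + K} K W - 2 = \frac{358 + K}{580 + K} K W + \left(-42 + 40\right) = \frac{358 + K}{580 + K} K W - 2 = \frac{K \left(358 + K\right)}{580 + K} W - 2 = \frac{K W \left(358 + K\right)}{580 + K} - 2 = -2 + \frac{K W \left(358 + K\right)}{580 + K}$)
$o{\left(1878,1205 \right)} - 4596034 = \frac{-1160 - 3756 + 1205 \cdot 1878^{2} + 358 \cdot 1878 \cdot 1205}{580 + 1878} - 4596034 = \frac{-1160 - 3756 + 1205 \cdot 3526884 + 810150420}{2458} - 4596034 = \frac{-1160 - 3756 + 4249895220 + 810150420}{2458} - 4596034 = \frac{1}{2458} \cdot 5060040724 - 4596034 = \frac{2530020362}{1229} - 4596034 = - \frac{3118505424}{1229}$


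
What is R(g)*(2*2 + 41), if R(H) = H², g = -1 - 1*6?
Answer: 2205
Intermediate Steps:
g = -7 (g = -1 - 6 = -7)
R(g)*(2*2 + 41) = (-7)²*(2*2 + 41) = 49*(4 + 41) = 49*45 = 2205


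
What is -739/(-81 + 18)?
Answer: 739/63 ≈ 11.730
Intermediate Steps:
-739/(-81 + 18) = -739/(-63) = -739*(-1/63) = 739/63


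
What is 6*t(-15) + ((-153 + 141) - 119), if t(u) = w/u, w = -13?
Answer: -629/5 ≈ -125.80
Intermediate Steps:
t(u) = -13/u
6*t(-15) + ((-153 + 141) - 119) = 6*(-13/(-15)) + ((-153 + 141) - 119) = 6*(-13*(-1/15)) + (-12 - 119) = 6*(13/15) - 131 = 26/5 - 131 = -629/5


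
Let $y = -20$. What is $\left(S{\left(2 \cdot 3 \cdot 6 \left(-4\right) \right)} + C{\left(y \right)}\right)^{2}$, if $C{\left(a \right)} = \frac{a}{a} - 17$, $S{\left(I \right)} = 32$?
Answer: $256$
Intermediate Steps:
$C{\left(a \right)} = -16$ ($C{\left(a \right)} = 1 - 17 = -16$)
$\left(S{\left(2 \cdot 3 \cdot 6 \left(-4\right) \right)} + C{\left(y \right)}\right)^{2} = \left(32 - 16\right)^{2} = 16^{2} = 256$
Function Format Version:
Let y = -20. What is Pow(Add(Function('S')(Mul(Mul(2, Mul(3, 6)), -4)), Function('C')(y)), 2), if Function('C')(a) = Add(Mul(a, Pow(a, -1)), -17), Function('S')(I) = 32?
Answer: 256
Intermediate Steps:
Function('C')(a) = -16 (Function('C')(a) = Add(1, -17) = -16)
Pow(Add(Function('S')(Mul(Mul(2, Mul(3, 6)), -4)), Function('C')(y)), 2) = Pow(Add(32, -16), 2) = Pow(16, 2) = 256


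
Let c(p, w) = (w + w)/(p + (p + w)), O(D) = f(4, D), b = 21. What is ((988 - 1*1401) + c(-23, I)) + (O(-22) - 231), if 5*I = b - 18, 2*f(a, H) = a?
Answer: -145740/227 ≈ -642.03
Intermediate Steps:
f(a, H) = a/2
O(D) = 2 (O(D) = (½)*4 = 2)
I = ⅗ (I = (21 - 18)/5 = (⅕)*3 = ⅗ ≈ 0.60000)
c(p, w) = 2*w/(w + 2*p) (c(p, w) = (2*w)/(w + 2*p) = 2*w/(w + 2*p))
((988 - 1*1401) + c(-23, I)) + (O(-22) - 231) = ((988 - 1*1401) + 2*(⅗)/(⅗ + 2*(-23))) + (2 - 231) = ((988 - 1401) + 2*(⅗)/(⅗ - 46)) - 229 = (-413 + 2*(⅗)/(-227/5)) - 229 = (-413 + 2*(⅗)*(-5/227)) - 229 = (-413 - 6/227) - 229 = -93757/227 - 229 = -145740/227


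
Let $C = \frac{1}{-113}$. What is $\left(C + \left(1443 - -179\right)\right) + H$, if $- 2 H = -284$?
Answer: $\frac{199331}{113} \approx 1764.0$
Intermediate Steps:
$C = - \frac{1}{113} \approx -0.0088496$
$H = 142$ ($H = \left(- \frac{1}{2}\right) \left(-284\right) = 142$)
$\left(C + \left(1443 - -179\right)\right) + H = \left(- \frac{1}{113} + \left(1443 - -179\right)\right) + 142 = \left(- \frac{1}{113} + \left(1443 + 179\right)\right) + 142 = \left(- \frac{1}{113} + 1622\right) + 142 = \frac{183285}{113} + 142 = \frac{199331}{113}$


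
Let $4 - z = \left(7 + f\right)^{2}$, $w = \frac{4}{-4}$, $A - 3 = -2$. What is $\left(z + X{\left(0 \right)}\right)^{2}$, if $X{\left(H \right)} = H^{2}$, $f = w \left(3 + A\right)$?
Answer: $25$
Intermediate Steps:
$A = 1$ ($A = 3 - 2 = 1$)
$w = -1$ ($w = 4 \left(- \frac{1}{4}\right) = -1$)
$f = -4$ ($f = - (3 + 1) = \left(-1\right) 4 = -4$)
$z = -5$ ($z = 4 - \left(7 - 4\right)^{2} = 4 - 3^{2} = 4 - 9 = -5$)
$\left(z + X{\left(0 \right)}\right)^{2} = \left(-5 + 0^{2}\right)^{2} = \left(-5 + 0\right)^{2} = \left(-5\right)^{2} = 25$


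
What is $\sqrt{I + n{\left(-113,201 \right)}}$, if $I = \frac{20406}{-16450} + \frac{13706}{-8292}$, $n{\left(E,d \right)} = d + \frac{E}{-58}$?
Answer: $\frac{\sqrt{1956480550379532282}}{98892465} \approx 14.144$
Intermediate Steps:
$n{\left(E,d \right)} = d - \frac{E}{58}$ ($n{\left(E,d \right)} = d + E \left(- \frac{1}{58}\right) = d - \frac{E}{58}$)
$I = - \frac{98667563}{34100850}$ ($I = 20406 \left(- \frac{1}{16450}\right) + 13706 \left(- \frac{1}{8292}\right) = - \frac{10203}{8225} - \frac{6853}{4146} = - \frac{98667563}{34100850} \approx -2.8934$)
$\sqrt{I + n{\left(-113,201 \right)}} = \sqrt{- \frac{98667563}{34100850} + \left(201 - - \frac{113}{58}\right)} = \sqrt{- \frac{98667563}{34100850} + \left(201 + \frac{113}{58}\right)} = \sqrt{- \frac{98667563}{34100850} + \frac{11771}{58}} = \sqrt{\frac{98919596674}{494462325}} = \frac{\sqrt{1956480550379532282}}{98892465}$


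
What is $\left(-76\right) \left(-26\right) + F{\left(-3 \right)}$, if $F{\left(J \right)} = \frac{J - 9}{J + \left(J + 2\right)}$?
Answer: $1979$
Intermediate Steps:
$F{\left(J \right)} = \frac{-9 + J}{2 + 2 J}$ ($F{\left(J \right)} = \frac{-9 + J}{J + \left(2 + J\right)} = \frac{-9 + J}{2 + 2 J}$)
$\left(-76\right) \left(-26\right) + F{\left(-3 \right)} = \left(-76\right) \left(-26\right) + \frac{-9 - 3}{2 \left(1 - 3\right)} = 1976 + \frac{1}{2} \frac{1}{-2} \left(-12\right) = 1976 + \frac{1}{2} \left(- \frac{1}{2}\right) \left(-12\right) = 1976 + 3 = 1979$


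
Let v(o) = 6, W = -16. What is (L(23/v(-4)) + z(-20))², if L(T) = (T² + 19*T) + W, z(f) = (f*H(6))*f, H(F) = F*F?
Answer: 271414950625/1296 ≈ 2.0943e+8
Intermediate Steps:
H(F) = F²
z(f) = 36*f² (z(f) = (f*6²)*f = (f*36)*f = (36*f)*f = 36*f²)
L(T) = -16 + T² + 19*T (L(T) = (T² + 19*T) - 16 = -16 + T² + 19*T)
(L(23/v(-4)) + z(-20))² = ((-16 + (23/6)² + 19*(23/6)) + 36*(-20)²)² = ((-16 + (23*(⅙))² + 19*(23*(⅙))) + 36*400)² = ((-16 + (23/6)² + 19*(23/6)) + 14400)² = ((-16 + 529/36 + 437/6) + 14400)² = (2575/36 + 14400)² = (520975/36)² = 271414950625/1296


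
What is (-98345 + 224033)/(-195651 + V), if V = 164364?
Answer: -41896/10429 ≈ -4.0173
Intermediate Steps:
(-98345 + 224033)/(-195651 + V) = (-98345 + 224033)/(-195651 + 164364) = 125688/(-31287) = 125688*(-1/31287) = -41896/10429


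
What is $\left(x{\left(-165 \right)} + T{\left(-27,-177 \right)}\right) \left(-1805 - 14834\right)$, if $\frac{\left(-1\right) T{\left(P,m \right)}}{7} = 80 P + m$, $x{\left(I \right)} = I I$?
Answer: $-725194176$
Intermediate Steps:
$x{\left(I \right)} = I^{2}$
$T{\left(P,m \right)} = - 560 P - 7 m$ ($T{\left(P,m \right)} = - 7 \left(80 P + m\right) = - 7 \left(m + 80 P\right) = - 560 P - 7 m$)
$\left(x{\left(-165 \right)} + T{\left(-27,-177 \right)}\right) \left(-1805 - 14834\right) = \left(\left(-165\right)^{2} - -16359\right) \left(-1805 - 14834\right) = \left(27225 + \left(15120 + 1239\right)\right) \left(-16639\right) = \left(27225 + 16359\right) \left(-16639\right) = 43584 \left(-16639\right) = -725194176$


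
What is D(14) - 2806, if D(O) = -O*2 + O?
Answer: -2820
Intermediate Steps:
D(O) = -O (D(O) = -2*O + O = -O)
D(14) - 2806 = -1*14 - 2806 = -14 - 2806 = -2820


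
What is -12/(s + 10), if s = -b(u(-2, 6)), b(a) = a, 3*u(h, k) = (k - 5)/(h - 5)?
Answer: -252/211 ≈ -1.1943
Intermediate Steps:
u(h, k) = (-5 + k)/(3*(-5 + h)) (u(h, k) = ((k - 5)/(h - 5))/3 = ((-5 + k)/(-5 + h))/3 = (-5 + k)/(3*(-5 + h)))
s = 1/21 (s = -(-5 + 6)/(3*(-5 - 2)) = -1/(3*(-7)) = -(-1)/(3*7) = -1*(-1/21) = 1/21 ≈ 0.047619)
-12/(s + 10) = -12/(1/21 + 10) = -12/(211/21) = (21/211)*(-12) = -252/211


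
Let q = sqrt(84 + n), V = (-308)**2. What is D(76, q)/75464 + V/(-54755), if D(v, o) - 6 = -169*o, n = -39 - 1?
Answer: -3579244183/2066015660 - 169*sqrt(11)/37732 ≈ -1.7473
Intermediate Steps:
V = 94864
n = -40
q = 2*sqrt(11) (q = sqrt(84 - 40) = sqrt(44) = 2*sqrt(11) ≈ 6.6332)
D(v, o) = 6 - 169*o
D(76, q)/75464 + V/(-54755) = (6 - 338*sqrt(11))/75464 + 94864/(-54755) = (6 - 338*sqrt(11))*(1/75464) + 94864*(-1/54755) = (3/37732 - 169*sqrt(11)/37732) - 94864/54755 = -3579244183/2066015660 - 169*sqrt(11)/37732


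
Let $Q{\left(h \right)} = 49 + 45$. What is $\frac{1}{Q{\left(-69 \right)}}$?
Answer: $\frac{1}{94} \approx 0.010638$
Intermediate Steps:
$Q{\left(h \right)} = 94$
$\frac{1}{Q{\left(-69 \right)}} = \frac{1}{94}$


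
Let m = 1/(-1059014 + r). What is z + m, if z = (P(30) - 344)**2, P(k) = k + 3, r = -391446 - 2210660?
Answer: 354107187519/3661120 ≈ 96721.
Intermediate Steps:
r = -2602106
P(k) = 3 + k
z = 96721 (z = ((3 + 30) - 344)**2 = (33 - 344)**2 = (-311)**2 = 96721)
m = -1/3661120 (m = 1/(-1059014 - 2602106) = 1/(-3661120) = -1/3661120 ≈ -2.7314e-7)
z + m = 96721 - 1/3661120 = 354107187519/3661120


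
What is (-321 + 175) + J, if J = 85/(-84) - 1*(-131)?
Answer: -1345/84 ≈ -16.012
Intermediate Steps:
J = 10919/84 (J = 85*(-1/84) + 131 = -85/84 + 131 = 10919/84 ≈ 129.99)
(-321 + 175) + J = (-321 + 175) + 10919/84 = -146 + 10919/84 = -1345/84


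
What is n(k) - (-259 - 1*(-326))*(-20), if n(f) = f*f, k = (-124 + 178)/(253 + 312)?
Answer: 427764416/319225 ≈ 1340.0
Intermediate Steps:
k = 54/565 ≈ 0.095575
n(f) = f**2
n(k) - (-259 - 1*(-326))*(-20) = (54/565)**2 - (-259 - 1*(-326))*(-20) = 2916/319225 - (-259 + 326)*(-20) = 2916/319225 - 67*(-20) = 2916/319225 - 1*(-1340) = 2916/319225 + 1340 = 427764416/319225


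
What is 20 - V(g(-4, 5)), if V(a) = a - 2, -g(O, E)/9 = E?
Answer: 67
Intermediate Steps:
g(O, E) = -9*E
V(a) = -2 + a
20 - V(g(-4, 5)) = 20 - (-2 - 9*5) = 20 - (-2 - 45) = 20 - 1*(-47) = 20 + 47 = 67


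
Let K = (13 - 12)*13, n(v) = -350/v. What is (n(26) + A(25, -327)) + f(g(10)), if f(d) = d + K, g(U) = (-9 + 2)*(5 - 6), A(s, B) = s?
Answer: 410/13 ≈ 31.538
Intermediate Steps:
K = 13 (K = 1*13 = 13)
g(U) = 7 (g(U) = -7*(-1) = 7)
f(d) = 13 + d (f(d) = d + 13 = 13 + d)
(n(26) + A(25, -327)) + f(g(10)) = (-350/26 + 25) + (13 + 7) = (-350*1/26 + 25) + 20 = (-175/13 + 25) + 20 = 150/13 + 20 = 410/13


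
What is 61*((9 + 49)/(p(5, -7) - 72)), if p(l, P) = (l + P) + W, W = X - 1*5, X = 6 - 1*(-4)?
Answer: -3538/69 ≈ -51.275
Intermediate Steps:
X = 10 (X = 6 + 4 = 10)
W = 5 (W = 10 - 1*5 = 10 - 5 = 5)
p(l, P) = 5 + P + l (p(l, P) = (l + P) + 5 = (P + l) + 5 = 5 + P + l)
61*((9 + 49)/(p(5, -7) - 72)) = 61*((9 + 49)/((5 - 7 + 5) - 72)) = 61*(58/(3 - 72)) = 61*(58/(-69)) = 61*(58*(-1/69)) = 61*(-58/69) = -3538/69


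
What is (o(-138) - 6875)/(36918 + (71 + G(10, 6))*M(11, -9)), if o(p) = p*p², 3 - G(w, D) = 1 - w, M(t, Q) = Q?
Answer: -2634947/36171 ≈ -72.847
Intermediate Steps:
G(w, D) = 2 + w (G(w, D) = 3 - (1 - w) = 3 + (-1 + w) = 2 + w)
o(p) = p³
(o(-138) - 6875)/(36918 + (71 + G(10, 6))*M(11, -9)) = ((-138)³ - 6875)/(36918 + (71 + (2 + 10))*(-9)) = (-2628072 - 6875)/(36918 + (71 + 12)*(-9)) = -2634947/(36918 + 83*(-9)) = -2634947/(36918 - 747) = -2634947/36171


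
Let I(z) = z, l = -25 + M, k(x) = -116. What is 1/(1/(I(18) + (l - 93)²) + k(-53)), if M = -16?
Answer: -17974/2084983 ≈ -0.0086207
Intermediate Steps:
l = -41 (l = -25 - 16 = -41)
1/(1/(I(18) + (l - 93)²) + k(-53)) = 1/(1/(18 + (-41 - 93)²) - 116) = 1/(1/(18 + (-134)²) - 116) = 1/(1/(18 + 17956) - 116) = 1/(1/17974 - 116) = 1/(-2084983/17974) = -17974/2084983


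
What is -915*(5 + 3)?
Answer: -7320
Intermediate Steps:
-915*(5 + 3) = -915*8 = -183*40 = -7320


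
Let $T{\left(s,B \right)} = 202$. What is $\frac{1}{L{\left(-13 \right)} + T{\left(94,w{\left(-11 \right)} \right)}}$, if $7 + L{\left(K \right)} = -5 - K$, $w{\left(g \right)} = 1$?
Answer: $\frac{1}{203} \approx 0.0049261$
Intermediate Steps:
$L{\left(K \right)} = -12 - K$ ($L{\left(K \right)} = -7 - \left(5 + K\right) = -12 - K$)
$\frac{1}{L{\left(-13 \right)} + T{\left(94,w{\left(-11 \right)} \right)}} = \frac{1}{\left(-12 - -13\right) + 202} = \frac{1}{\left(-12 + 13\right) + 202} = \frac{1}{1 + 202} = \frac{1}{203}$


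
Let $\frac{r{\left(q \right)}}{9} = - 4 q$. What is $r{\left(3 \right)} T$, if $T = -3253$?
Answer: $351324$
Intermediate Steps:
$r{\left(q \right)} = - 36 q$ ($r{\left(q \right)} = 9 \left(- 4 q\right) = - 36 q$)
$r{\left(3 \right)} T = \left(-36\right) 3 \left(-3253\right) = \left(-108\right) \left(-3253\right) = 351324$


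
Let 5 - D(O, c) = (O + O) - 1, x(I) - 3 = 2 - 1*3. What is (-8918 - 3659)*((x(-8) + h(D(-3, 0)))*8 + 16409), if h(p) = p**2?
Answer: -221065929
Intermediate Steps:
x(I) = 2 (x(I) = 3 + (2 - 1*3) = 3 + (2 - 3) = 3 - 1 = 2)
D(O, c) = 6 - 2*O (D(O, c) = 5 - ((O + O) - 1) = 5 - (2*O - 1) = 5 - (-1 + 2*O) = 5 + (1 - 2*O) = 6 - 2*O)
(-8918 - 3659)*((x(-8) + h(D(-3, 0)))*8 + 16409) = (-8918 - 3659)*((2 + (6 - 2*(-3))**2)*8 + 16409) = -12577*((2 + (6 + 6)**2)*8 + 16409) = -12577*((2 + 12**2)*8 + 16409) = -12577*((2 + 144)*8 + 16409) = -12577*(146*8 + 16409) = -12577*(1168 + 16409) = -12577*17577 = -221065929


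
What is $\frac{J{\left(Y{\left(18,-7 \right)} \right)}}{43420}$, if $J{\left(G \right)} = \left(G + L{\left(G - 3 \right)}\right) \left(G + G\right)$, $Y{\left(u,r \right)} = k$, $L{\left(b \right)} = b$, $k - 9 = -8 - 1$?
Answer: $0$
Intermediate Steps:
$k = 0$ ($k = 9 - 9 = 0$)
$Y{\left(u,r \right)} = 0$
$J{\left(G \right)} = 2 G \left(-3 + 2 G\right)$ ($J{\left(G \right)} = \left(G + \left(G - 3\right)\right) \left(G + G\right) = \left(G + \left(G - 3\right)\right) 2 G = \left(G + \left(-3 + G\right)\right) 2 G = \left(-3 + 2 G\right) 2 G = 2 G \left(-3 + 2 G\right)$)
$\frac{J{\left(Y{\left(18,-7 \right)} \right)}}{43420} = \frac{2 \cdot 0 \left(-3 + 2 \cdot 0\right)}{43420} = 2 \cdot 0 \left(-3 + 0\right) \frac{1}{43420} = 2 \cdot 0 \left(-3\right) \frac{1}{43420} = 0 \cdot \frac{1}{43420} = 0$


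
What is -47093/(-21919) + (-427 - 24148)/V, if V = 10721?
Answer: -33775372/234993599 ≈ -0.14373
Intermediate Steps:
-47093/(-21919) + (-427 - 24148)/V = -47093/(-21919) + (-427 - 24148)/10721 = -47093*(-1/21919) - 24575*1/10721 = 47093/21919 - 24575/10721 = -33775372/234993599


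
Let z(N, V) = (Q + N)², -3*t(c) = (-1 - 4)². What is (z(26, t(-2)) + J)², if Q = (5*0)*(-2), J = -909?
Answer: 54289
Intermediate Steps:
Q = 0 (Q = 0*(-2) = 0)
t(c) = -25/3 (t(c) = -(-1 - 4)²/3 = -⅓*(-5)² = -⅓*25 = -25/3)
z(N, V) = N² (z(N, V) = (0 + N)² = N²)
(z(26, t(-2)) + J)² = (26² - 909)² = (676 - 909)² = (-233)² = 54289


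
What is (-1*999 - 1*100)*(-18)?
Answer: 19782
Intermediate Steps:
(-1*999 - 1*100)*(-18) = (-999 - 100)*(-18) = -1099*(-18) = 19782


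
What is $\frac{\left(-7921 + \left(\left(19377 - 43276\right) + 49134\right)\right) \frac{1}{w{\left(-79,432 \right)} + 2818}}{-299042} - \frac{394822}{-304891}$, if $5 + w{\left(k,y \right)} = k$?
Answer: $\frac{161396809394921}{124636518114874} \approx 1.2949$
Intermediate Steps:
$w{\left(k,y \right)} = -5 + k$
$\frac{\left(-7921 + \left(\left(19377 - 43276\right) + 49134\right)\right) \frac{1}{w{\left(-79,432 \right)} + 2818}}{-299042} - \frac{394822}{-304891} = \frac{\left(-7921 + \left(\left(19377 - 43276\right) + 49134\right)\right) \frac{1}{\left(-5 - 79\right) + 2818}}{-299042} - \frac{394822}{-304891} = \frac{-7921 + \left(-23899 + 49134\right)}{-84 + 2818} \left(- \frac{1}{299042}\right) - - \frac{394822}{304891} = \frac{-7921 + 25235}{2734} \left(- \frac{1}{299042}\right) + \frac{394822}{304891} = 17314 \cdot \frac{1}{2734} \left(- \frac{1}{299042}\right) + \frac{394822}{304891} = \frac{8657}{1367} \left(- \frac{1}{299042}\right) + \frac{394822}{304891} = - \frac{8657}{408790414} + \frac{394822}{304891} = \frac{161396809394921}{124636518114874}$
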